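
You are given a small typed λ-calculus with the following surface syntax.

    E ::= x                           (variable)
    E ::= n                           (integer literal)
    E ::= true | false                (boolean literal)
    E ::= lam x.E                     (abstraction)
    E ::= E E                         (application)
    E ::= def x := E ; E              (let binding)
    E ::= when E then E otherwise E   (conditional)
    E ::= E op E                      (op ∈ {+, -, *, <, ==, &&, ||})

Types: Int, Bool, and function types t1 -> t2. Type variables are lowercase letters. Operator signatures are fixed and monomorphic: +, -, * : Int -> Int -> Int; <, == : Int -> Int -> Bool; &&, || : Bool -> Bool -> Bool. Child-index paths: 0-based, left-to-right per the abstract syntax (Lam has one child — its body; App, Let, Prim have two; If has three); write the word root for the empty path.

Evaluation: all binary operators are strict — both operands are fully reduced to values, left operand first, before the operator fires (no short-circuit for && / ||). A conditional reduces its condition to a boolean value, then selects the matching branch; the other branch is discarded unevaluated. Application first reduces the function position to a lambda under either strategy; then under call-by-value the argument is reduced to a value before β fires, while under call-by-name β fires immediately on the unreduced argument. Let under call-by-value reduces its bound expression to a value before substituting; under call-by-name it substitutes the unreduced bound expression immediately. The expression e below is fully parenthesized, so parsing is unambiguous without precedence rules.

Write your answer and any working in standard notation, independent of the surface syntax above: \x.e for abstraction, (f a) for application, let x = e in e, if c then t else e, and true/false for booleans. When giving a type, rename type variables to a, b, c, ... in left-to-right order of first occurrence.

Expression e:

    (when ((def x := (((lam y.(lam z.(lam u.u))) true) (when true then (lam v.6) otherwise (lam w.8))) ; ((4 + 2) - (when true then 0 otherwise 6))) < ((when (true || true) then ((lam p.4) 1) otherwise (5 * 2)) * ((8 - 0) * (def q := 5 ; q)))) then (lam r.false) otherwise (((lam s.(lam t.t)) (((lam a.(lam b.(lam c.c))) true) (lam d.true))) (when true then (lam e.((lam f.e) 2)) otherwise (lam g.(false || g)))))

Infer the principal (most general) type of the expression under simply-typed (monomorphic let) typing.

Answer: Bool -> Bool

Derivation:
u : c
\u._ : c -> c
\z._ : b -> c -> c
\y._ : a -> b -> c -> c
  unify a -> b -> c -> c ~ Bool -> d
  unify a ~ Bool
  unify b -> c -> c ~ d
_ _ : b -> c -> c
  unify Bool ~ Bool
\v._ : e -> Int
\w._ : f -> Int
  unify e -> Int ~ f -> Int
  unify e ~ f
  unify Int ~ Int
  unify b -> c -> c ~ (f -> Int) -> g
  unify b ~ f -> Int
  unify c -> c ~ g
_ _ : c -> c
let x : c -> c
  unify Int ~ Int
  unify Int ~ Int
  unify Int ~ Int
  unify Bool ~ Bool
  unify Int ~ Int
  unify Int ~ Int
  unify Int ~ Int
  unify Bool ~ Bool
  unify Bool ~ Bool
  unify Bool ~ Bool
\p._ : h -> Int
  unify h -> Int ~ Int -> i
  unify h ~ Int
  unify Int ~ i
_ _ : Int
  unify Int ~ Int
  unify Int ~ Int
  unify Int ~ Int
  unify Int ~ Int
  unify Int ~ Int
  unify Int ~ Int
  unify Int ~ Int
let q : Int
q : Int
  unify Int ~ Int
  unify Int ~ Int
  unify Int ~ Int
  unify Bool ~ Bool
\r._ : j -> Bool
t : l
\t._ : l -> l
\s._ : k -> l -> l
c : o
\c._ : o -> o
\b._ : n -> o -> o
\a._ : m -> n -> o -> o
  unify m -> n -> o -> o ~ Bool -> p
  unify m ~ Bool
  unify n -> o -> o ~ p
_ _ : n -> o -> o
\d._ : q -> Bool
  unify n -> o -> o ~ (q -> Bool) -> r
  unify n ~ q -> Bool
  unify o -> o ~ r
_ _ : o -> o
  unify k -> l -> l ~ (o -> o) -> s
  unify k ~ o -> o
  unify l -> l ~ s
_ _ : l -> l
  unify Bool ~ Bool
e : t
\f._ : u -> t
  unify u -> t ~ Int -> v
  unify u ~ Int
  unify t ~ v
_ _ : v
\e._ : v -> v
  unify Bool ~ Bool
g : w
  unify w ~ Bool
\g._ : Bool -> Bool
  unify v -> v ~ Bool -> Bool
  unify v ~ Bool
  unify Bool ~ Bool
  unify l -> l ~ (Bool -> Bool) -> x
  unify l ~ Bool -> Bool
  unify Bool -> Bool ~ x
_ _ : Bool -> Bool
  unify j -> Bool ~ Bool -> Bool
  unify j ~ Bool
  unify Bool ~ Bool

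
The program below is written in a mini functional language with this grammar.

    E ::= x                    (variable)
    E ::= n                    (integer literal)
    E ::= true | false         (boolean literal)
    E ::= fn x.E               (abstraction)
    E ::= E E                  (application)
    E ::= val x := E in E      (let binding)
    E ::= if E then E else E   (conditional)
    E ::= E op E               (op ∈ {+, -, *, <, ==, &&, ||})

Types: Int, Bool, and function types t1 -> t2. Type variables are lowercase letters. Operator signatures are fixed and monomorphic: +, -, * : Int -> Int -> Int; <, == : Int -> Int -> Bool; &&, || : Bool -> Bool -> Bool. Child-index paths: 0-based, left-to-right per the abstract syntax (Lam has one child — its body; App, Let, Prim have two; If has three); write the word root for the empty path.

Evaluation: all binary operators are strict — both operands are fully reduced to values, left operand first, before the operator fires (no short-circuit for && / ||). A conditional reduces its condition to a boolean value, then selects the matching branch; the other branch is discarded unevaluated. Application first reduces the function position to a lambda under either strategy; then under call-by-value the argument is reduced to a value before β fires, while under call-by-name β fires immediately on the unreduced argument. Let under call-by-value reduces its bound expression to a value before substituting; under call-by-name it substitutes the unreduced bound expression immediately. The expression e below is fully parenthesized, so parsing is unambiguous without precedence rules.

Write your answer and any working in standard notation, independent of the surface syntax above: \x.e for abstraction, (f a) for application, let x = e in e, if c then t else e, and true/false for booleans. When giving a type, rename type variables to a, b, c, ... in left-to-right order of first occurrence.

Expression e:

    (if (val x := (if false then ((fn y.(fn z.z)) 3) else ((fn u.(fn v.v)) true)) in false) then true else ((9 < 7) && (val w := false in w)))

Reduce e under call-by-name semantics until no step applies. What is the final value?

Working:
step 0: (if (let x = (if false then ((\y.(\z.z)) 3) else ((\u.(\v.v)) true)) in false) then true else ((9 < 7) && (let w = false in w)))
step 1: [let@0] (if false then true else ((9 < 7) && (let w = false in w)))
step 2: [if@root] ((9 < 7) && (let w = false in w))
step 3: [delta@0] (false && (let w = false in w))
step 4: [let@1] (false && false)
step 5: [delta@root] false

Answer: false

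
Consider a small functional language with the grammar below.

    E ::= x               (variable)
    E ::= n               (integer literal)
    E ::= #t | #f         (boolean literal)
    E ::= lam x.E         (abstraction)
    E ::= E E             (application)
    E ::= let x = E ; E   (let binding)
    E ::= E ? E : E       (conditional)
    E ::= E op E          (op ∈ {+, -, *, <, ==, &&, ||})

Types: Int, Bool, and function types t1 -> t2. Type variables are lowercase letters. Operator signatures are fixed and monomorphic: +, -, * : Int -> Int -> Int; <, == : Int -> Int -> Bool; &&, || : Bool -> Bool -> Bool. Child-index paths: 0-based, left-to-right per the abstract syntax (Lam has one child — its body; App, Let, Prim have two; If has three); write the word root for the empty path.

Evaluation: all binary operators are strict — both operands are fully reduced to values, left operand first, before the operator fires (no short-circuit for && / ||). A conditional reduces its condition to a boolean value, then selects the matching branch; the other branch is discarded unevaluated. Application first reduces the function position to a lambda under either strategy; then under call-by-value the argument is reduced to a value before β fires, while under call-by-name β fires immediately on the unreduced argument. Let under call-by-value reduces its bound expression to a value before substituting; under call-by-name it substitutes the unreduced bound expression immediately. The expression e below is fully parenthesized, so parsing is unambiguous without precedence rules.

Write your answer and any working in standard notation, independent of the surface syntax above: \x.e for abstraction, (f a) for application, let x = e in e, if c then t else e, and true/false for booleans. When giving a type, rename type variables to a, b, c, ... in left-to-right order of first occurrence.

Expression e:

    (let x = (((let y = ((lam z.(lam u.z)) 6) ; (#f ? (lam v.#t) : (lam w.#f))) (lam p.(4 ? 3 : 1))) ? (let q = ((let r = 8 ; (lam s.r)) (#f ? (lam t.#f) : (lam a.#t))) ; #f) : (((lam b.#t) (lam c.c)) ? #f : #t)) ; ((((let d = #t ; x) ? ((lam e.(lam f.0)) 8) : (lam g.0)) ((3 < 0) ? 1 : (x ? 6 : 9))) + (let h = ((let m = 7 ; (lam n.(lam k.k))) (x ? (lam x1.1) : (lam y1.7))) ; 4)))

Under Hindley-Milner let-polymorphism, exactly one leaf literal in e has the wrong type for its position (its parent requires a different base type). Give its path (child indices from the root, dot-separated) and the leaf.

Answer: 0.0.1.0.0 : 4

Working:
z : a
\u._ : b -> a
\z._ : a -> b -> a
  unify a -> b -> a ~ Int -> c
  unify a ~ Int
  unify b -> Int ~ c
_ _ : b -> Int
let y : forall. b -> Int
  unify Bool ~ Bool
\v._ : d -> Bool
\w._ : e -> Bool
  unify d -> Bool ~ e -> Bool
  unify d ~ e
  unify Bool ~ Bool
  unify Int ~ Bool
  FAIL: mismatch Int ~ Bool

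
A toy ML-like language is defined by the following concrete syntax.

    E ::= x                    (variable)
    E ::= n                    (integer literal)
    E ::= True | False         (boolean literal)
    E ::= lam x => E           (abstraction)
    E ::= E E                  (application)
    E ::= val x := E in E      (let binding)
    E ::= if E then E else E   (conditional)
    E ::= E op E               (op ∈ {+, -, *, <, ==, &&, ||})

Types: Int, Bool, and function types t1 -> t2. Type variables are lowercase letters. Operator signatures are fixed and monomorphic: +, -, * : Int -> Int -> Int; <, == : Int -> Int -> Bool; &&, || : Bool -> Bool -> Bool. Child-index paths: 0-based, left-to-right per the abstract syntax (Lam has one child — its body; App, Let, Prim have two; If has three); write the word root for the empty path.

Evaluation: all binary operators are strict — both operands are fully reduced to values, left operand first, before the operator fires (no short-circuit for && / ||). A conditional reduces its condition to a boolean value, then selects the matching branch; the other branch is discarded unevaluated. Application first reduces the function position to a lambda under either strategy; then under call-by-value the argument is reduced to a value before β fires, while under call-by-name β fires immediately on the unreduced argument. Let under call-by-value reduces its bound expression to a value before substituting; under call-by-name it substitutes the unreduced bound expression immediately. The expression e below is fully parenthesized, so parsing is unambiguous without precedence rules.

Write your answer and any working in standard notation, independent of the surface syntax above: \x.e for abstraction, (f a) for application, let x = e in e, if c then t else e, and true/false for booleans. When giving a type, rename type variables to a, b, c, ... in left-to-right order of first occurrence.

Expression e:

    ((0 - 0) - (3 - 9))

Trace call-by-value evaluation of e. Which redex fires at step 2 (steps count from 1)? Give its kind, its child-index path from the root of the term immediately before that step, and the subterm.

Answer: delta at 1 : (3 - 9)

Trace:
step 0: ((0 - 0) - (3 - 9))
step 1: [delta@0] (0 - (3 - 9))
step 2: [delta@1] (0 - -6)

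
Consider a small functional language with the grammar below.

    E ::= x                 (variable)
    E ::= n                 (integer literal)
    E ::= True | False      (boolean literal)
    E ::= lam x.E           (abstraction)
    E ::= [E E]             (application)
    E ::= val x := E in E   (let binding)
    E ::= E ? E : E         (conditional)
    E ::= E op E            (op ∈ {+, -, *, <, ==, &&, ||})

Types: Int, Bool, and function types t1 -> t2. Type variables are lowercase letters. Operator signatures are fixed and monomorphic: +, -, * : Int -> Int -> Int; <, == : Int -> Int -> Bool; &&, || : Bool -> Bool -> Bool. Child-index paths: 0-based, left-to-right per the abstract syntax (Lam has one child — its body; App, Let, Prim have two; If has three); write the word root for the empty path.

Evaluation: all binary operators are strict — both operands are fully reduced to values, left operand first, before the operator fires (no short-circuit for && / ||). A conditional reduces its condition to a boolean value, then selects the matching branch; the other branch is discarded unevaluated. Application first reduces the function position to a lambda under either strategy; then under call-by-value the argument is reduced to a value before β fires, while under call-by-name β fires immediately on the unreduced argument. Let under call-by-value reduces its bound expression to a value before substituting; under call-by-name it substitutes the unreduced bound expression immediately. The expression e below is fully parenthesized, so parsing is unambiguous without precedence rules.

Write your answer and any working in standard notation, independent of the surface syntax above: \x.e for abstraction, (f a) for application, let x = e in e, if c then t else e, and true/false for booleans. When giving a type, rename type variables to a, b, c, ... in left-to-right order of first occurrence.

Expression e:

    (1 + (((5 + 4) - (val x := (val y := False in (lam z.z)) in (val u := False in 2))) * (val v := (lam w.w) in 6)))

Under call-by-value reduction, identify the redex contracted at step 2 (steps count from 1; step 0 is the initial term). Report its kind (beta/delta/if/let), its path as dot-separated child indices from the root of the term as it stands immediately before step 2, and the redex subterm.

Answer: let at 1.0.1.0 : (let y = false in (\z.z))

Working:
step 0: (1 + (((5 + 4) - (let x = (let y = false in (\z.z)) in (let u = false in 2))) * (let v = (\w.w) in 6)))
step 1: [delta@1.0.0] (1 + ((9 - (let x = (let y = false in (\z.z)) in (let u = false in 2))) * (let v = (\w.w) in 6)))
step 2: [let@1.0.1.0] (1 + ((9 - (let x = (\z.z) in (let u = false in 2))) * (let v = (\w.w) in 6)))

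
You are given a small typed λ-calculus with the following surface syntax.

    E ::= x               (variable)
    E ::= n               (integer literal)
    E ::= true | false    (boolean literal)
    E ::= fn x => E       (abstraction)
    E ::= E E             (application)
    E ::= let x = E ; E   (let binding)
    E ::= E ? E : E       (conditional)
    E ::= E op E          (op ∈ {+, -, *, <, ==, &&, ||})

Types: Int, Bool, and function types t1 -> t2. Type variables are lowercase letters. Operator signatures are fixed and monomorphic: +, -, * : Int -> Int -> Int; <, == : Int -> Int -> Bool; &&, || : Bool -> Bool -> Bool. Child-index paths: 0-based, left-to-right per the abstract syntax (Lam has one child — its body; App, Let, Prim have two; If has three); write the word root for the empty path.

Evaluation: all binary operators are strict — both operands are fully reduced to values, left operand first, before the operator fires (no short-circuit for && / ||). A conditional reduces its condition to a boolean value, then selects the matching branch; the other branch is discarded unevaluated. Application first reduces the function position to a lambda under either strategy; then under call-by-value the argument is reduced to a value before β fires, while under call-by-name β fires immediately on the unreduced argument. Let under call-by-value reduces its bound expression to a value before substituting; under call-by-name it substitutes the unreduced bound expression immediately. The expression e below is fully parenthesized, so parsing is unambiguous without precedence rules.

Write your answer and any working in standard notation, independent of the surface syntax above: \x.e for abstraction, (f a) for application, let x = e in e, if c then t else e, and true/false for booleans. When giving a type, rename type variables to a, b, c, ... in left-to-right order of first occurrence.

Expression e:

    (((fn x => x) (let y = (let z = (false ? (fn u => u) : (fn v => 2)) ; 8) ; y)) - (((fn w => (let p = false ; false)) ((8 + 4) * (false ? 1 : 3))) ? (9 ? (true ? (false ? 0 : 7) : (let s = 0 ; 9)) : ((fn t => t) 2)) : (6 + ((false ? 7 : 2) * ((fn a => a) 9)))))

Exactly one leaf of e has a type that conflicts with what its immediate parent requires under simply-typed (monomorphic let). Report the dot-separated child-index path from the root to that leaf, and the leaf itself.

Answer: 1.1.0 : 9

Working:
x : a
\x._ : a -> a
  unify Bool ~ Bool
u : b
\u._ : b -> b
\v._ : c -> Int
  unify b -> b ~ c -> Int
  unify b ~ c
  unify c ~ Int
let z : Int -> Int
let y : Int
y : Int
  unify a -> a ~ Int -> d
  unify a ~ Int
  unify Int ~ d
_ _ : Int
  unify Int ~ Int
let p : Bool
\w._ : e -> Bool
  unify Int ~ Int
  unify Int ~ Int
  unify Int ~ Int
  unify Bool ~ Bool
  unify Int ~ Int
  unify Int ~ Int
  unify e -> Bool ~ Int -> f
  unify e ~ Int
  unify Bool ~ f
_ _ : Bool
  unify Bool ~ Bool
  unify Int ~ Bool
  FAIL: mismatch Int ~ Bool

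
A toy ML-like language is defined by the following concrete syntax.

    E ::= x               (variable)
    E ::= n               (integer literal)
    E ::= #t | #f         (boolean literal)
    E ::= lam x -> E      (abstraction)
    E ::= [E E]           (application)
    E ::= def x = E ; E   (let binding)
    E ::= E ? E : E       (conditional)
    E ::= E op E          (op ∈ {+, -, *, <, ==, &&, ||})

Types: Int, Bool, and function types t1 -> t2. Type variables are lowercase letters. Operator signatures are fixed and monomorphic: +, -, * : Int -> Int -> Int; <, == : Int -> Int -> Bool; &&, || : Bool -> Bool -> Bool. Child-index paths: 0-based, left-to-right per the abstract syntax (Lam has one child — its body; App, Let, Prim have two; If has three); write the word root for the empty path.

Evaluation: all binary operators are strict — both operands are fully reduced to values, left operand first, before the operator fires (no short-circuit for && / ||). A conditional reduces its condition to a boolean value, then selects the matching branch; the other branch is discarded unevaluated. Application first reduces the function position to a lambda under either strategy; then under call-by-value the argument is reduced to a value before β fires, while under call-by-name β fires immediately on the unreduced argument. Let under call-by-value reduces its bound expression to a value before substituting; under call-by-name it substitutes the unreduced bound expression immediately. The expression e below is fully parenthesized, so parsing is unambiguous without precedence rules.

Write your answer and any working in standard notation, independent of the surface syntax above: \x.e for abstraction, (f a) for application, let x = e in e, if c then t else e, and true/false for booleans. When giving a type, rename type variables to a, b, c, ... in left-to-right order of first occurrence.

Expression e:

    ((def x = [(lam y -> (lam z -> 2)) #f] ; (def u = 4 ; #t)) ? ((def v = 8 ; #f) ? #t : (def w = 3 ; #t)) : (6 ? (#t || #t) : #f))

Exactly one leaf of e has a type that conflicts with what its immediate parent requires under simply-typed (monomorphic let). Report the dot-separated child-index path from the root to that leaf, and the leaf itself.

Working:
\z._ : b -> Int
\y._ : a -> b -> Int
  unify a -> b -> Int ~ Bool -> c
  unify a ~ Bool
  unify b -> Int ~ c
_ _ : b -> Int
let x : b -> Int
let u : Int
  unify Bool ~ Bool
let v : Int
  unify Bool ~ Bool
let w : Int
  unify Bool ~ Bool
  unify Int ~ Bool
  FAIL: mismatch Int ~ Bool

Answer: 2.0 : 6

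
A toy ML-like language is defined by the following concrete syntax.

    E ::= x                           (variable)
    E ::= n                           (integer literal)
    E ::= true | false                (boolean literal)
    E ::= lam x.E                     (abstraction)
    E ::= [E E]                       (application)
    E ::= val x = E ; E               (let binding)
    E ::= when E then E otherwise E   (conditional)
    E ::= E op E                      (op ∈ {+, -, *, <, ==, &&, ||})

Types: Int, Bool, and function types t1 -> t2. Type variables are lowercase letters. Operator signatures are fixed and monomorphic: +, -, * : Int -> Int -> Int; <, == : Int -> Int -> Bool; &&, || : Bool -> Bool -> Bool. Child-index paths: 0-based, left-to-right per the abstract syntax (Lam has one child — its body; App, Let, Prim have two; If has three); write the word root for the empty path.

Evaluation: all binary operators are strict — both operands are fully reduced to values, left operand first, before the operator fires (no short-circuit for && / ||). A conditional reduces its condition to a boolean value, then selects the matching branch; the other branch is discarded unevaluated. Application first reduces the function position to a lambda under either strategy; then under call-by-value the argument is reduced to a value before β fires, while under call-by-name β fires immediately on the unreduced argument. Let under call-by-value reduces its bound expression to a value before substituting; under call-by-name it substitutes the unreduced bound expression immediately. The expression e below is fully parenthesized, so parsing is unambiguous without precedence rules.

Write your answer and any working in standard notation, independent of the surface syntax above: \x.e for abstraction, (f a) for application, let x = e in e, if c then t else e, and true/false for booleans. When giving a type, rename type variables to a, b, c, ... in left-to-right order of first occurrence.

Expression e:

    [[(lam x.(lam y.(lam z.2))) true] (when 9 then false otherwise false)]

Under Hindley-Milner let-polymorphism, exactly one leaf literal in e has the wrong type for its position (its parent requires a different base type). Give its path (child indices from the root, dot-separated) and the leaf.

Derivation:
\z._ : c -> Int
\y._ : b -> c -> Int
\x._ : a -> b -> c -> Int
  unify a -> b -> c -> Int ~ Bool -> d
  unify a ~ Bool
  unify b -> c -> Int ~ d
_ _ : b -> c -> Int
  unify Int ~ Bool
  FAIL: mismatch Int ~ Bool

Answer: 1.0 : 9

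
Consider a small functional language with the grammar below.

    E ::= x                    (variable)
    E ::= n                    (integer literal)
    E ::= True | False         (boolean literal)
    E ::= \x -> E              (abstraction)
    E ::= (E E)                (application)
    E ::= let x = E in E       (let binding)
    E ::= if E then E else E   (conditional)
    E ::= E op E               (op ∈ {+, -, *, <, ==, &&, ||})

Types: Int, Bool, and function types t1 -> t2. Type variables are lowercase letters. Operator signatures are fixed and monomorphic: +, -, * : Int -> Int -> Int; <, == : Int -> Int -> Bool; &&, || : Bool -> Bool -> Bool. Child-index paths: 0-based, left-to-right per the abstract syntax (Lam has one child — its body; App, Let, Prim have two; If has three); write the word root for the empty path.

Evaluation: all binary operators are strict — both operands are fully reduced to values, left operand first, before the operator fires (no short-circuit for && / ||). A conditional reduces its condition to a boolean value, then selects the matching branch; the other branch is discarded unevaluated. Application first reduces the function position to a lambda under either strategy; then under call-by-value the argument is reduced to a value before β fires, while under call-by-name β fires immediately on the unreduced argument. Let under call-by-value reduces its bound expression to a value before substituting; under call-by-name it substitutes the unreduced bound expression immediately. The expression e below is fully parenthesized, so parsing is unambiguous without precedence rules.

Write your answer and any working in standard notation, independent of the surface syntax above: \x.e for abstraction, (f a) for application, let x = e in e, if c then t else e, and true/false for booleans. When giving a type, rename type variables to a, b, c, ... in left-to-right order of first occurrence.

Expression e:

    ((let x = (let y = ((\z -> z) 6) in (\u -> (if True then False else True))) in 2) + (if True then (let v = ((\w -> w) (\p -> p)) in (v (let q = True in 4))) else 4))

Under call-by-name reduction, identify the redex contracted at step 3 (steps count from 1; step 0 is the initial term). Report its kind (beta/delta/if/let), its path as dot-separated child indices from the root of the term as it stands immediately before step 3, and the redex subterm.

Answer: let at 1 : (let v = ((\w.w) (\p.p)) in (v (let q = true in 4)))

Trace:
step 0: ((let x = (let y = ((\z.z) 6) in (\u.(if true then false else true))) in 2) + (if true then (let v = ((\w.w) (\p.p)) in (v (let q = true in 4))) else 4))
step 1: [let@0] (2 + (if true then (let v = ((\w.w) (\p.p)) in (v (let q = true in 4))) else 4))
step 2: [if@1] (2 + (let v = ((\w.w) (\p.p)) in (v (let q = true in 4))))
step 3: [let@1] (2 + (((\w.w) (\p.p)) (let q = true in 4)))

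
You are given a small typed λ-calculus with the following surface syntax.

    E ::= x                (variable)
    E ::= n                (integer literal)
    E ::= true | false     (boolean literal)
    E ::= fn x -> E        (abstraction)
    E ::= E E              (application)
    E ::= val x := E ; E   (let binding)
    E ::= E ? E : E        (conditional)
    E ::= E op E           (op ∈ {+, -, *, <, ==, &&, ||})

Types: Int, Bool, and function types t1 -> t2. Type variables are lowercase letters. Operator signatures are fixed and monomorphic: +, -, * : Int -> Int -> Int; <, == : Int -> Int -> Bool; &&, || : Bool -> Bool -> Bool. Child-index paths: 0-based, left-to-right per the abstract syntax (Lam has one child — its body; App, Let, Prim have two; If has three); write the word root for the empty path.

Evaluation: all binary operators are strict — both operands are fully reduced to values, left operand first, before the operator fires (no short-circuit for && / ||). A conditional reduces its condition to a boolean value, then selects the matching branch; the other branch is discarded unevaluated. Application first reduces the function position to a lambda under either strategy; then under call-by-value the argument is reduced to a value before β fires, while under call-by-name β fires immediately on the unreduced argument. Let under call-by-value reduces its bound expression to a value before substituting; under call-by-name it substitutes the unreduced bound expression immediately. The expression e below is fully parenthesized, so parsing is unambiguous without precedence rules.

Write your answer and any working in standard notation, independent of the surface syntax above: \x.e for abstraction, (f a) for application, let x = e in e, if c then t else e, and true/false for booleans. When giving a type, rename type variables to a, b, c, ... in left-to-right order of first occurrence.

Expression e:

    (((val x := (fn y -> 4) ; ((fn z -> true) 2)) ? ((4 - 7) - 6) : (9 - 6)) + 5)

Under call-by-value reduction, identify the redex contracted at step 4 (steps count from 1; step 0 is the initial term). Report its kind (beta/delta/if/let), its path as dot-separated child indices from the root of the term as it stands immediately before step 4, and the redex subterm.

Answer: delta at 0.0 : (4 - 7)

Trace:
step 0: ((if (let x = (\y.4) in ((\z.true) 2)) then ((4 - 7) - 6) else (9 - 6)) + 5)
step 1: [let@0.0] ((if ((\z.true) 2) then ((4 - 7) - 6) else (9 - 6)) + 5)
step 2: [beta@0.0] ((if true then ((4 - 7) - 6) else (9 - 6)) + 5)
step 3: [if@0] (((4 - 7) - 6) + 5)
step 4: [delta@0.0] ((-3 - 6) + 5)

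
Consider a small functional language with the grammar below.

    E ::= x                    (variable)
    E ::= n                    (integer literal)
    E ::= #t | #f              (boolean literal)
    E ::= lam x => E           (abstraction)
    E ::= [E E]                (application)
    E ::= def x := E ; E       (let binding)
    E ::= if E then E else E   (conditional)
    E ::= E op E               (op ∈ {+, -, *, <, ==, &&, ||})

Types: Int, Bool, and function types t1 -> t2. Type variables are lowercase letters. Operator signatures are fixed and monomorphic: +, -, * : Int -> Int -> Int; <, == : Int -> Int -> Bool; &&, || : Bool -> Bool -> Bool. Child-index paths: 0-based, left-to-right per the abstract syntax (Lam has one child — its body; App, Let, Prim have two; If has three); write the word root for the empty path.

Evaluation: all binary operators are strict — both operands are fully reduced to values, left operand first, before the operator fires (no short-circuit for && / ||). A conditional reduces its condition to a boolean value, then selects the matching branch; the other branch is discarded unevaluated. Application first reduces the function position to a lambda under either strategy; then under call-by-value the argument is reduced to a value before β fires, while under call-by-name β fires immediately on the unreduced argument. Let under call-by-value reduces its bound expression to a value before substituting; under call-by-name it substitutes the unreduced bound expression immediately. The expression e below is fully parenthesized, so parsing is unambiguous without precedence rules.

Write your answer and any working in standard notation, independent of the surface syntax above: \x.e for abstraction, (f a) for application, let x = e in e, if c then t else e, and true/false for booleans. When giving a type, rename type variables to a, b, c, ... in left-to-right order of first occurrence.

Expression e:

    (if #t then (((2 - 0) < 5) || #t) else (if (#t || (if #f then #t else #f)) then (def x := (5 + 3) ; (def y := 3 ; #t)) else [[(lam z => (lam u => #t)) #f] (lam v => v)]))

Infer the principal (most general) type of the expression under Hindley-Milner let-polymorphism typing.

Trace:
  unify Bool ~ Bool
  unify Int ~ Int
  unify Int ~ Int
  unify Int ~ Int
  unify Int ~ Int
  unify Bool ~ Bool
  unify Bool ~ Bool
  unify Bool ~ Bool
  unify Bool ~ Bool
  unify Bool ~ Bool
  unify Bool ~ Bool
  unify Bool ~ Bool
  unify Int ~ Int
  unify Int ~ Int
let x : Int
let y : Int
\u._ : b -> Bool
\z._ : a -> b -> Bool
  unify a -> b -> Bool ~ Bool -> c
  unify a ~ Bool
  unify b -> Bool ~ c
_ _ : b -> Bool
v : d
\v._ : d -> d
  unify b -> Bool ~ (d -> d) -> e
  unify b ~ d -> d
  unify Bool ~ e
_ _ : Bool
  unify Bool ~ Bool
  unify Bool ~ Bool

Answer: Bool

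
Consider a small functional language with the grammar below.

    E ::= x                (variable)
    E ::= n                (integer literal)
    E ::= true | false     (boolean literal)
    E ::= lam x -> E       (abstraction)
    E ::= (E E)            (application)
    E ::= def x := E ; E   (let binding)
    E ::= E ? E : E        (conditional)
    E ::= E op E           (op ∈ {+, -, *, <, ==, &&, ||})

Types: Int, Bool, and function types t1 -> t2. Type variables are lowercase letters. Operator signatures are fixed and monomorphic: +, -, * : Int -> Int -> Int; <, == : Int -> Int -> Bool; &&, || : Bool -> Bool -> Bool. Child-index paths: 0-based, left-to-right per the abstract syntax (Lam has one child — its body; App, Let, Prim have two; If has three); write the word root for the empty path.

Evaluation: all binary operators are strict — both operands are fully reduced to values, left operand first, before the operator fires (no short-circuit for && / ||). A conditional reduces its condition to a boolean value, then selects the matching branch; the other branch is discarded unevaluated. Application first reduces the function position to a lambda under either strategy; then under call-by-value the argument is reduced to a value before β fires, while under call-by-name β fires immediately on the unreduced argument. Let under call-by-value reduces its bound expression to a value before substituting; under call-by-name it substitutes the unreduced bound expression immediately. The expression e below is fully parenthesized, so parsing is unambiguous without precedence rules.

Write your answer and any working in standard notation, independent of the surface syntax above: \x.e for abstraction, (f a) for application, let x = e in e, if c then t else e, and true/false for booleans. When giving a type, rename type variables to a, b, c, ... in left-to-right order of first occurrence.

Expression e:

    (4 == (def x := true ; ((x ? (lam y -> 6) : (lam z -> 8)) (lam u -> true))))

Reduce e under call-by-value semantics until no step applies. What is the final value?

Derivation:
step 0: (4 == (let x = true in ((if x then (\y.6) else (\z.8)) (\u.true))))
step 1: [let@1] (4 == ((if true then (\y.6) else (\z.8)) (\u.true)))
step 2: [if@1.0] (4 == ((\y.6) (\u.true)))
step 3: [beta@1] (4 == 6)
step 4: [delta@root] false

Answer: false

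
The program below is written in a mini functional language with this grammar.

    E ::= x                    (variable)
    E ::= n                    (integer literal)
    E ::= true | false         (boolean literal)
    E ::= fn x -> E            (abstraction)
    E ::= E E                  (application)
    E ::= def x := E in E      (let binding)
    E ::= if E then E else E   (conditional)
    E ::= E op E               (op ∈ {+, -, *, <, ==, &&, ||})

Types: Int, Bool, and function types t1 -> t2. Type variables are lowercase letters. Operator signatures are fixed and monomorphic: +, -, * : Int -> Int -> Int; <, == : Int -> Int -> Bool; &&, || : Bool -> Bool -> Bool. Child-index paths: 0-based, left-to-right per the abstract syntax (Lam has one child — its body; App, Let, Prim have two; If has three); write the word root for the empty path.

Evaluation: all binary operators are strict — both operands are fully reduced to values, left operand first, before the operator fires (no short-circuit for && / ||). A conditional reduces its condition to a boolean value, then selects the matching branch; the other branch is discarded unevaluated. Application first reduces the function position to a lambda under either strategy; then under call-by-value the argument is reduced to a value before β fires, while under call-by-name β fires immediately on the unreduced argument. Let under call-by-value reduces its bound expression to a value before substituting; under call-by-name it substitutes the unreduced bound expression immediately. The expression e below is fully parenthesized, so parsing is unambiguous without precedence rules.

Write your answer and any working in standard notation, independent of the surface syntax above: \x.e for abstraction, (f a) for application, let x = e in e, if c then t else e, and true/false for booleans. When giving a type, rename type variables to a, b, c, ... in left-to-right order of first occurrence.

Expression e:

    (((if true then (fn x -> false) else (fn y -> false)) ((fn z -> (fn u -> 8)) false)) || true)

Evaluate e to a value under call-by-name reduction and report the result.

Trace:
step 0: (((if true then (\x.false) else (\y.false)) ((\z.(\u.8)) false)) || true)
step 1: [if@0.0] (((\x.false) ((\z.(\u.8)) false)) || true)
step 2: [beta@0] (false || true)
step 3: [delta@root] true

Answer: true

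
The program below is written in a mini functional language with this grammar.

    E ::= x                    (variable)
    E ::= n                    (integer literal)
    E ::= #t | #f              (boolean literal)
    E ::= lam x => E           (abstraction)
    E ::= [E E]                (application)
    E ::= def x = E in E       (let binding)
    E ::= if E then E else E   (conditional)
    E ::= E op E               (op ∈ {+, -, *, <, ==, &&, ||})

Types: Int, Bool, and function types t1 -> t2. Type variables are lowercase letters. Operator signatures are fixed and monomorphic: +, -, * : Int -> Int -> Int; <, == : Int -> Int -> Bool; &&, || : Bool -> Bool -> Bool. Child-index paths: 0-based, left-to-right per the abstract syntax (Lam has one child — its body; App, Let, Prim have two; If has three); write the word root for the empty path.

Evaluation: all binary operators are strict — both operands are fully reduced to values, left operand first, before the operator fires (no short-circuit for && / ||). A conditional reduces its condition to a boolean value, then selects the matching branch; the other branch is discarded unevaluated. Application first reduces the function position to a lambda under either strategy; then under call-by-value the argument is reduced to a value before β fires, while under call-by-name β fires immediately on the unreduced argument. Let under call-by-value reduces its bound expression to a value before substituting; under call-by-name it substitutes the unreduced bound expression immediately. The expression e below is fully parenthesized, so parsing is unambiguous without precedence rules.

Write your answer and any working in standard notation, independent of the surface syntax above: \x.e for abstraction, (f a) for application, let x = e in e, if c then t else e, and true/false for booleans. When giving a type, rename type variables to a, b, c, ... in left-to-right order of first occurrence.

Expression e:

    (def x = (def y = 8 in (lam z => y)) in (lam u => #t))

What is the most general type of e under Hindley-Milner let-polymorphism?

Trace:
let y : Int
y : Int
\z._ : a -> Int
let x : forall. a -> Int
\u._ : b -> Bool

Answer: a -> Bool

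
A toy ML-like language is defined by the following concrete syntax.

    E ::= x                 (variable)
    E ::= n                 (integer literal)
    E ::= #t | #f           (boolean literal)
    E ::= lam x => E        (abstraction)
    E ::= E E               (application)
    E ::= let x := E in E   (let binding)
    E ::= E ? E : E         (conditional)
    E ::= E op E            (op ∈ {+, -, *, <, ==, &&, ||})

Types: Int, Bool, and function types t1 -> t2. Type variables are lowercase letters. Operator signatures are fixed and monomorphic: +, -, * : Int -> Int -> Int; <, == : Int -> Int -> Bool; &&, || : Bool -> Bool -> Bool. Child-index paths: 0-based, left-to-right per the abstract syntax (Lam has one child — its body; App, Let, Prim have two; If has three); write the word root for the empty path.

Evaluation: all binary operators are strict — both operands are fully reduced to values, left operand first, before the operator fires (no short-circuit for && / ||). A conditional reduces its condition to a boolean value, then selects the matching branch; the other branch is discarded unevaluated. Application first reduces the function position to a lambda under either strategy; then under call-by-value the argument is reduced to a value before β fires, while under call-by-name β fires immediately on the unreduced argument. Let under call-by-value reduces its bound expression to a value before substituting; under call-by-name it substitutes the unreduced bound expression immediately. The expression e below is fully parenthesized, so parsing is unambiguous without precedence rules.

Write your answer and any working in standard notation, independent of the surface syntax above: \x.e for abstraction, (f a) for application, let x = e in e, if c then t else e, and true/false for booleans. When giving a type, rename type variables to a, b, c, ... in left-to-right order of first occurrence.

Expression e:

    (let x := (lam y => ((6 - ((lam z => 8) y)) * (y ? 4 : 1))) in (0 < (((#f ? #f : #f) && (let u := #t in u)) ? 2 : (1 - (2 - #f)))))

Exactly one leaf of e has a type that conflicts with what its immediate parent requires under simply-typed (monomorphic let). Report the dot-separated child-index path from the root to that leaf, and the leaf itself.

Trace:
  unify Int ~ Int
\z._ : b -> Int
y : a
  unify b -> Int ~ a -> c
  unify b ~ a
  unify Int ~ c
_ _ : Int
  unify Int ~ Int
  unify Int ~ Int
y : a
  unify a ~ Bool
  unify Int ~ Int
  unify Int ~ Int
\y._ : Bool -> Int
let x : Bool -> Int
  unify Int ~ Int
  unify Bool ~ Bool
  unify Bool ~ Bool
  unify Bool ~ Bool
let u : Bool
u : Bool
  unify Bool ~ Bool
  unify Bool ~ Bool
  unify Int ~ Int
  unify Int ~ Int
  unify Bool ~ Int
  FAIL: mismatch Bool ~ Int

Answer: 1.1.2.1.1 : false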